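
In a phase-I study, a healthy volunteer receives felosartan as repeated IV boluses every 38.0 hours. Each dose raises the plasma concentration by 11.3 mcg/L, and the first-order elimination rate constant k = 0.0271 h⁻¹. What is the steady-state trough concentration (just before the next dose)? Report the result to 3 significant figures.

Fraction remaining after one interval: e^(−kτ) = e^(−0.02710 × 38.0) = 0.3571
R = 1 / (1 − 0.3571) = 1.555
Css,max = 11.3 × 1.555 = 17.58 mcg/L
Css,min = Css,max × e^(−kτ) = 17.58 × 0.3571 ≈ 6.28 mcg/L

6.28 mcg/L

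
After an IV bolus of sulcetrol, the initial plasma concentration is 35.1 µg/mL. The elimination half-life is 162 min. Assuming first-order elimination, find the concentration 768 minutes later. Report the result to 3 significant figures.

1.31 µg/mL

k = ln 2 / 162 = 0.004279 min⁻¹
768 min is 4.741 half-lives, so C = 35.1 × (1/2)^4.741 = 35.1 × 0.03740 ≈ 1.31 µg/mL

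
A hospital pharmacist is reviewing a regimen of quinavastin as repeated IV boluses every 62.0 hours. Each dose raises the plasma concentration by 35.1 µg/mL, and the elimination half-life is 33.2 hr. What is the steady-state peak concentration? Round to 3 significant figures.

k = ln 2 / 33.2 = 0.02088 hr⁻¹
Fraction remaining after one interval: e^(−kτ) = e^(−0.02088 × 62.0) = 0.2741
R = 1 / (1 − 0.2741) = 1.378
Css,max = 35.1 × 1.378 ≈ 48.4 µg/mL

48.4 µg/mL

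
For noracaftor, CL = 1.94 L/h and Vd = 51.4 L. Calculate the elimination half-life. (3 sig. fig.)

18.4 hours

k = CL / V = 1.94 / 51.4 = 0.03774 h⁻¹
t½ = ln 2 / k = ln 2 / 0.03774 ≈ 18.4 hours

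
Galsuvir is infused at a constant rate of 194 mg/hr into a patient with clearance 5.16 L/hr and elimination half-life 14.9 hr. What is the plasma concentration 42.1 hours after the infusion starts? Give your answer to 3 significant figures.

Css = rate / CL = 194 / 5.16 = 37.60 µg/mL
k = ln 2 / 14.9 = 0.04652 hr⁻¹
C(t) = Css (1 − e^(−kt)) = 37.60 × (1 − e^(−1.958)) = 37.60 × 0.8589 ≈ 32.3 µg/mL

32.3 µg/mL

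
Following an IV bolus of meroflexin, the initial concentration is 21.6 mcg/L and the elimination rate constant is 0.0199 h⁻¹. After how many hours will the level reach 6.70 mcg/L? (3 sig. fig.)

C(t) = C₀ e^(−kt)  ⇒  t = ln(C₀/C) / k
t = ln(21.6/6.70) / 0.01990 = 1.171 / 0.01990 ≈ 58.8 hours

58.8 hours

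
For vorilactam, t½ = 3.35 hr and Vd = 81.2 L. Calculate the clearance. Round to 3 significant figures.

k = ln 2 / t½ = ln 2 / 3.35 = 0.2069 hr⁻¹
CL = k · V = 0.2069 × 81.2 ≈ 16.8 L/hr

16.8 L/hr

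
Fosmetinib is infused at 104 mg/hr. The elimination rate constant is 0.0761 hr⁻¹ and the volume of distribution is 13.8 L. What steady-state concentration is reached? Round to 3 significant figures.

CL = k · V = 0.0761 × 13.8 = 1.050 L/hr
Css = rate / CL = 104 / 1.050 ≈ 99.0 µg/mL

99.0 µg/mL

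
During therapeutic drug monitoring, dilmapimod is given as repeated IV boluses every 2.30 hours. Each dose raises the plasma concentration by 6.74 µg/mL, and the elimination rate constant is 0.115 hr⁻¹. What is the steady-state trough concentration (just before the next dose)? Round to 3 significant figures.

22.3 µg/mL

Fraction remaining after one interval: e^(−kτ) = e^(−0.1150 × 2.30) = 0.7676
R = 1 / (1 − 0.7676) = 4.303
Css,max = 6.74 × 4.303 = 29.00 µg/mL
Css,min = Css,max × e^(−kτ) = 29.00 × 0.7676 ≈ 22.3 µg/mL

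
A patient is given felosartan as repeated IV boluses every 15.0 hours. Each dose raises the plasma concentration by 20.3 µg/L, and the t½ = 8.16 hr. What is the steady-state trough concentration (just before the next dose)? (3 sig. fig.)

7.88 µg/L

k = ln 2 / 8.16 = 0.08494 hr⁻¹
Fraction remaining after one interval: e^(−kτ) = e^(−0.08494 × 15.0) = 0.2797
R = 1 / (1 − 0.2797) = 1.388
Css,max = 20.3 × 1.388 = 28.18 µg/L
Css,min = Css,max × e^(−kτ) = 28.18 × 0.2797 ≈ 7.88 µg/L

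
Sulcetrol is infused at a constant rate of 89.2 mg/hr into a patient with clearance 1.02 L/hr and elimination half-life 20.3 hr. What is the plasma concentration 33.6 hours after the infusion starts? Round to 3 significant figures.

59.7 µg/mL

Css = rate / CL = 89.2 / 1.02 = 87.45 µg/mL
k = ln 2 / 20.3 = 0.03415 hr⁻¹
C(t) = Css (1 − e^(−kt)) = 87.45 × (1 − e^(−1.147)) = 87.45 × 0.6825 ≈ 59.7 µg/mL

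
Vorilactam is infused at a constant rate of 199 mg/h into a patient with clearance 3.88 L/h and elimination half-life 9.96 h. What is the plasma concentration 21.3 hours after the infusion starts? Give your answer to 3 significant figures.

39.6 mg/L

Css = rate / CL = 199 / 3.88 = 51.29 mg/L
k = ln 2 / 9.96 = 0.06959 h⁻¹
C(t) = Css (1 − e^(−kt)) = 51.29 × (1 − e^(−1.482)) = 51.29 × 0.7729 ≈ 39.6 mg/L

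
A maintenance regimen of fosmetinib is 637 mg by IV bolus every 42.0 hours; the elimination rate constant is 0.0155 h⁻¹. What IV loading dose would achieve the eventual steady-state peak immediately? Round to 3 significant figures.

1330 mg

Accumulation ratio R = 1 / (1 − e^(−kτ)) = 1 / (1 − e^(−0.01550×42.0)) = 1 / (1 − 0.5215) = 2.090
Loading dose = maintenance dose × R = 637 × 2.090 ≈ 1330 mg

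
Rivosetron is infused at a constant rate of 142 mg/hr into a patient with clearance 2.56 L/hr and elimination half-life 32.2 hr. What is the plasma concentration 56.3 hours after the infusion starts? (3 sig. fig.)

39.0 mg/L

Css = rate / CL = 142 / 2.56 = 55.47 mg/L
k = ln 2 / 32.2 = 0.02153 hr⁻¹
C(t) = Css (1 − e^(−kt)) = 55.47 × (1 − e^(−1.212)) = 55.47 × 0.7024 ≈ 39.0 mg/L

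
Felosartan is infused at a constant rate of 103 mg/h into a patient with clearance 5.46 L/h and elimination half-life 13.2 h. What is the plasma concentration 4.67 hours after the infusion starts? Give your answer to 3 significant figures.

Css = rate / CL = 103 / 5.46 = 18.86 mg/L
k = ln 2 / 13.2 = 0.05251 h⁻¹
C(t) = Css (1 − e^(−kt)) = 18.86 × (1 − e^(−0.2452)) = 18.86 × 0.2175 ≈ 4.10 mg/L

4.10 mg/L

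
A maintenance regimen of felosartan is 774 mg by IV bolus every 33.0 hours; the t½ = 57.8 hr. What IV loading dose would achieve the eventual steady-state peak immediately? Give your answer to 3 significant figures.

k = ln 2 / 57.8 = 0.01199 hr⁻¹
Accumulation ratio R = 1 / (1 − e^(−kτ)) = 1 / (1 − e^(−0.01199×33.0)) = 1 / (1 − 0.6732) = 3.060
Loading dose = maintenance dose × R = 774 × 3.060 ≈ 2370 mg

2370 mg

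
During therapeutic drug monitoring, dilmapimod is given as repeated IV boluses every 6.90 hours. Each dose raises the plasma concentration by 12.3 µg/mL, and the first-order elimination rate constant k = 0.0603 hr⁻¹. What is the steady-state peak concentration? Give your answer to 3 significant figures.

36.1 µg/mL

Fraction remaining after one interval: e^(−kτ) = e^(−0.06030 × 6.90) = 0.6596
R = 1 / (1 − 0.6596) = 2.938
Css,max = 12.3 × 2.938 ≈ 36.1 µg/mL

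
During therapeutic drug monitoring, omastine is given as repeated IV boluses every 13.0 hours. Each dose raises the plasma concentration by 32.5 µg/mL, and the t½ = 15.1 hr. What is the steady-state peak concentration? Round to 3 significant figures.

72.3 µg/mL

k = ln 2 / 15.1 = 0.04590 hr⁻¹
Fraction remaining after one interval: e^(−kτ) = e^(−0.04590 × 13.0) = 0.5506
R = 1 / (1 − 0.5506) = 2.225
Css,max = 32.5 × 2.225 ≈ 72.3 µg/mL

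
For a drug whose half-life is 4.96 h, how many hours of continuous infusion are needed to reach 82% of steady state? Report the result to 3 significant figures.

k = ln 2 / 4.96 = 0.1397 h⁻¹
f = 1 − e^(−kt)  ⇒  t = −ln(1 − f) / k
t = −ln(1 − 0.82) / 0.1397 = 1.715 / 0.1397 ≈ 12.3 hours

12.3 hours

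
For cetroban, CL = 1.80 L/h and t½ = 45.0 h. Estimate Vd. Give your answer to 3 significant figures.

117 L

k = ln 2 / t½ = ln 2 / 45.0 = 0.01540 h⁻¹
V = CL / k = 1.80 / 0.01540 ≈ 117 L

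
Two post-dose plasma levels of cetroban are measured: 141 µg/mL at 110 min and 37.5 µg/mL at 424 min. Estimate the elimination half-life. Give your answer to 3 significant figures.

164 minutes

k = ln(C₁/C₂) / (t₂ − t₁) = ln(141/37.5) / (424 − 110)
  = 1.324 / 314.0 = 0.004218 min⁻¹
t½ = ln 2 / k = ln 2 / 0.004218 ≈ 164 minutes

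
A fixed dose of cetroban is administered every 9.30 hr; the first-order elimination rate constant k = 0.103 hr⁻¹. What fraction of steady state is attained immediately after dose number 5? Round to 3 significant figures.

f_n = 1 − e^(−nkτ) = 1 − e^(−5 × 0.1030 × 9.30) = 1 − e^(−4.790) = 1 − 0.008317 ≈ 0.992

0.992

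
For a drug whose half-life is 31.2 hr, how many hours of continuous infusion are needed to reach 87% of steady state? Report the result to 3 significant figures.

91.8 hours

k = ln 2 / 31.2 = 0.02222 hr⁻¹
f = 1 − e^(−kt)  ⇒  t = −ln(1 − f) / k
t = −ln(1 − 0.87) / 0.02222 = 2.040 / 0.02222 ≈ 91.8 hours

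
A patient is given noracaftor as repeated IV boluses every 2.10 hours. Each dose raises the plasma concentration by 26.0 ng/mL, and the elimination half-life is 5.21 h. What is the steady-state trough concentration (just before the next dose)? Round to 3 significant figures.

k = ln 2 / 5.21 = 0.1330 h⁻¹
Fraction remaining after one interval: e^(−kτ) = e^(−0.1330 × 2.10) = 0.7562
R = 1 / (1 − 0.7562) = 4.103
Css,max = 26.0 × 4.103 = 106.7 ng/mL
Css,min = Css,max × e^(−kτ) = 106.7 × 0.7562 ≈ 80.7 ng/mL

80.7 ng/mL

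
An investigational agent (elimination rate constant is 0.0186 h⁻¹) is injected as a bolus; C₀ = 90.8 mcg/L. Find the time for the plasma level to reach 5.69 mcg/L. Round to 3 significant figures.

149 hours

C(t) = C₀ e^(−kt)  ⇒  t = ln(C₀/C) / k
t = ln(90.8/5.69) / 0.01860 = 2.770 / 0.01860 ≈ 149 hours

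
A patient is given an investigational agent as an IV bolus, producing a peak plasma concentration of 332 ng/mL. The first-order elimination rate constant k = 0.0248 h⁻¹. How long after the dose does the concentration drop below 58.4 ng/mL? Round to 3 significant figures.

C(t) = C₀ e^(−kt)  ⇒  t = ln(C₀/C) / k
t = ln(332/58.4) / 0.02480 = 1.738 / 0.02480 ≈ 70.1 hours

70.1 hours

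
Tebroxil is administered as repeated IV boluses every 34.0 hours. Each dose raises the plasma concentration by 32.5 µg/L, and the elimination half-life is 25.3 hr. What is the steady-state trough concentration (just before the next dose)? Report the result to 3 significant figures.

k = ln 2 / 25.3 = 0.02740 hr⁻¹
Fraction remaining after one interval: e^(−kτ) = e^(−0.02740 × 34.0) = 0.3940
R = 1 / (1 − 0.3940) = 1.650
Css,max = 32.5 × 1.650 = 53.63 µg/L
Css,min = Css,max × e^(−kτ) = 53.63 × 0.3940 ≈ 21.1 µg/L

21.1 µg/L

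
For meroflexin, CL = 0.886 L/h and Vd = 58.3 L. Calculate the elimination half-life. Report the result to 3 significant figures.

k = CL / V = 0.886 / 58.3 = 0.01520 h⁻¹
t½ = ln 2 / k = ln 2 / 0.01520 ≈ 45.6 hours

45.6 hours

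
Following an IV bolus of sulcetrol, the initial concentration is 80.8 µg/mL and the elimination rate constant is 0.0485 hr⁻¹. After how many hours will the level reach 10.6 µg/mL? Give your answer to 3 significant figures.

41.9 hours

C(t) = C₀ e^(−kt)  ⇒  t = ln(C₀/C) / k
t = ln(80.8/10.6) / 0.04850 = 2.031 / 0.04850 ≈ 41.9 hours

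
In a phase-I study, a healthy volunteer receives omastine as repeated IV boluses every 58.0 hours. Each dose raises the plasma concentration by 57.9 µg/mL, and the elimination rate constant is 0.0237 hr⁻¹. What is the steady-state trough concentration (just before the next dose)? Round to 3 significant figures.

19.6 µg/mL

Fraction remaining after one interval: e^(−kτ) = e^(−0.02370 × 58.0) = 0.2529
R = 1 / (1 − 0.2529) = 1.339
Css,max = 57.9 × 1.339 = 77.50 µg/mL
Css,min = Css,max × e^(−kτ) = 77.50 × 0.2529 ≈ 19.6 µg/mL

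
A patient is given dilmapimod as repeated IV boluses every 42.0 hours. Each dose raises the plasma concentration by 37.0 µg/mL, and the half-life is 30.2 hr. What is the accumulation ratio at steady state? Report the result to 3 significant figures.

1.62

k = ln 2 / 30.2 = 0.02295 hr⁻¹
Fraction remaining after one interval: e^(−kτ) = e^(−0.02295 × 42.0) = 0.3814
R = 1 / (1 − 0.3814) = 1 / 0.6186 ≈ 1.62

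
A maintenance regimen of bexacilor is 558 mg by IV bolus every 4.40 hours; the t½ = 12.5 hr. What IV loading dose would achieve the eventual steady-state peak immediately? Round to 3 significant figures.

2580 mg

k = ln 2 / 12.5 = 0.05545 hr⁻¹
Accumulation ratio R = 1 / (1 − e^(−kτ)) = 1 / (1 − e^(−0.05545×4.40)) = 1 / (1 − 0.7835) = 4.619
Loading dose = maintenance dose × R = 558 × 4.619 ≈ 2580 mg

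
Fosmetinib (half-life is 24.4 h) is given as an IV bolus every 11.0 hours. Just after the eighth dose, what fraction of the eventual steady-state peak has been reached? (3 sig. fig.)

0.918

k = ln 2 / 24.4 = 0.02841 h⁻¹
f_n = 1 − e^(−nkτ) = 1 − e^(−8 × 0.02841 × 11.0) = 1 − e^(−2.500) = 1 − 0.08210 ≈ 0.918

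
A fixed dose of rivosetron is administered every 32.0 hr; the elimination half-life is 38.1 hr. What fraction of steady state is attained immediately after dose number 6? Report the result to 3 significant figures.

0.970

k = ln 2 / 38.1 = 0.01819 hr⁻¹
f_n = 1 − e^(−nkτ) = 1 − e^(−6 × 0.01819 × 32.0) = 1 − e^(−3.493) = 1 − 0.03041 ≈ 0.970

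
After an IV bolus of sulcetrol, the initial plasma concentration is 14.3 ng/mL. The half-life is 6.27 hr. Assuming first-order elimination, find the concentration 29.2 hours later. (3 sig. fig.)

0.567 ng/mL

k = ln 2 / 6.27 = 0.1105 hr⁻¹
29.2 hr is 4.657 half-lives, so C = 14.3 × (1/2)^4.657 = 14.3 × 0.03963 ≈ 0.567 ng/mL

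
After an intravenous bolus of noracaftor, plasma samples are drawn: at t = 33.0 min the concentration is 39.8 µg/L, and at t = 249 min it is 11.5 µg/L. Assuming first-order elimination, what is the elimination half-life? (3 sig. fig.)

121 minutes

k = ln(C₁/C₂) / (t₂ − t₁) = ln(39.8/11.5) / (249 − 33.0)
  = 1.242 / 216.0 = 0.005748 min⁻¹
t½ = ln 2 / k = ln 2 / 0.005748 ≈ 121 minutes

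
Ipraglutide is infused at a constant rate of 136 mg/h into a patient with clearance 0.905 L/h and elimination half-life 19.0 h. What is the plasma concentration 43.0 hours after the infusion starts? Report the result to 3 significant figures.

119 mg/L

Css = rate / CL = 136 / 0.905 = 150.3 mg/L
k = ln 2 / 19.0 = 0.03648 h⁻¹
C(t) = Css (1 − e^(−kt)) = 150.3 × (1 − e^(−1.569)) = 150.3 × 0.7917 ≈ 119 mg/L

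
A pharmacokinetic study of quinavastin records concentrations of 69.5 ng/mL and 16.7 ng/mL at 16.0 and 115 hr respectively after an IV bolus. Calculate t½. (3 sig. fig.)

48.1 hours

k = ln(C₁/C₂) / (t₂ − t₁) = ln(69.5/16.7) / (115 − 16.0)
  = 1.426 / 99.00 = 0.01440 hr⁻¹
t½ = ln 2 / k = ln 2 / 0.01440 ≈ 48.1 hours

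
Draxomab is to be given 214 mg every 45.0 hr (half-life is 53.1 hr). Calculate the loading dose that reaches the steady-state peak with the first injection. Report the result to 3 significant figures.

482 mg

k = ln 2 / 53.1 = 0.01305 hr⁻¹
Accumulation ratio R = 1 / (1 − e^(−kτ)) = 1 / (1 − e^(−0.01305×45.0)) = 1 / (1 − 0.5558) = 2.251
Loading dose = maintenance dose × R = 214 × 2.251 ≈ 482 mg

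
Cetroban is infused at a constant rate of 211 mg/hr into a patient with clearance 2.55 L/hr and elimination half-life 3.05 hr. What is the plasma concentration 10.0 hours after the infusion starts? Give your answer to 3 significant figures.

74.2 µg/mL

Css = rate / CL = 211 / 2.55 = 82.75 µg/mL
k = ln 2 / 3.05 = 0.2273 hr⁻¹
C(t) = Css (1 − e^(−kt)) = 82.75 × (1 − e^(−2.273)) = 82.75 × 0.8970 ≈ 74.2 µg/mL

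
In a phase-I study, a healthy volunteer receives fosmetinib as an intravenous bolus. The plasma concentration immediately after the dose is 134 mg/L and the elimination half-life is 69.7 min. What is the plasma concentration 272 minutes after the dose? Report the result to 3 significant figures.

8.96 mg/L

k = ln 2 / 69.7 = 0.009945 min⁻¹
272 min is 3.902 half-lives, so C = 134 × (1/2)^3.902 = 134 × 0.06687 ≈ 8.96 mg/L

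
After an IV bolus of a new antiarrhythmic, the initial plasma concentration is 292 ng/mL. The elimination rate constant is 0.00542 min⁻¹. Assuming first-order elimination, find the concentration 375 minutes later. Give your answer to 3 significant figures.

C(t) = C₀ e^(−kt) = 292 × e^(−0.005420 × 375) = 292 × e^(−2.033) = 292 × 0.1310 ≈ 38.3 ng/mL

38.3 ng/mL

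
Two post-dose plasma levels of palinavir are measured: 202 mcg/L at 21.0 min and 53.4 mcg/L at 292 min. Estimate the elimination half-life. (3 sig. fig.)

141 minutes

k = ln(C₁/C₂) / (t₂ − t₁) = ln(202/53.4) / (292 − 21.0)
  = 1.330 / 271.0 = 0.004909 min⁻¹
t½ = ln 2 / k = ln 2 / 0.004909 ≈ 141 minutes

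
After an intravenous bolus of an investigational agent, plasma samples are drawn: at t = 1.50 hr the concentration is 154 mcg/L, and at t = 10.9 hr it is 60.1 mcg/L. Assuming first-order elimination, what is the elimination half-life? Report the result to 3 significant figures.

6.92 hours

k = ln(C₁/C₂) / (t₂ − t₁) = ln(154/60.1) / (10.9 − 1.50)
  = 0.9409 / 9.400 = 0.1001 hr⁻¹
t½ = ln 2 / k = ln 2 / 0.1001 ≈ 6.92 hours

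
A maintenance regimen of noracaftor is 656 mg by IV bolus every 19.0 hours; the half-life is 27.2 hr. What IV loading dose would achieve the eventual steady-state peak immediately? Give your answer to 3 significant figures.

k = ln 2 / 27.2 = 0.02548 hr⁻¹
Accumulation ratio R = 1 / (1 − e^(−kτ)) = 1 / (1 − e^(−0.02548×19.0)) = 1 / (1 − 0.6162) = 2.606
Loading dose = maintenance dose × R = 656 × 2.606 ≈ 1710 mg

1710 mg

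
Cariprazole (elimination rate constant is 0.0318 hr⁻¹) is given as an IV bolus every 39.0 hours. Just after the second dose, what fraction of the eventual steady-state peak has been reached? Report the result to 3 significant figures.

f_n = 1 − e^(−nkτ) = 1 − e^(−2 × 0.03180 × 39.0) = 1 − e^(−2.480) = 1 − 0.08371 ≈ 0.916

0.916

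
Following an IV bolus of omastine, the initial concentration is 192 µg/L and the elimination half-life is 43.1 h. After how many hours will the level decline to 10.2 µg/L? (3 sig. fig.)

k = ln 2 / 43.1 = 0.01608 h⁻¹
C(t) = C₀ e^(−kt)  ⇒  t = ln(C₀/C) / k
t = ln(192/10.2) / 0.01608 = 2.935 / 0.01608 ≈ 183 hours

183 hours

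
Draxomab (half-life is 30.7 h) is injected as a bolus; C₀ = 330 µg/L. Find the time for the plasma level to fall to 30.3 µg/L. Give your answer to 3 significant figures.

k = ln 2 / 30.7 = 0.02258 h⁻¹
C(t) = C₀ e^(−kt)  ⇒  t = ln(C₀/C) / k
t = ln(330/30.3) / 0.02258 = 2.388 / 0.02258 ≈ 106 hours

106 hours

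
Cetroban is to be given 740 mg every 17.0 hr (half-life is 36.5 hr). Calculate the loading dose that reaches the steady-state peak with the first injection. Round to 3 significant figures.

2680 mg

k = ln 2 / 36.5 = 0.01899 hr⁻¹
Accumulation ratio R = 1 / (1 − e^(−kτ)) = 1 / (1 − e^(−0.01899×17.0)) = 1 / (1 − 0.7241) = 3.624
Loading dose = maintenance dose × R = 740 × 3.624 ≈ 2680 mg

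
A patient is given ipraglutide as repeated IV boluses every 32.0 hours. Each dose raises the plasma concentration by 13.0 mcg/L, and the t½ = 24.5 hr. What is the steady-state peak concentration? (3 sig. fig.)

21.8 mcg/L

k = ln 2 / 24.5 = 0.02829 hr⁻¹
Fraction remaining after one interval: e^(−kτ) = e^(−0.02829 × 32.0) = 0.4044
R = 1 / (1 − 0.4044) = 1.679
Css,max = 13.0 × 1.679 ≈ 21.8 mcg/L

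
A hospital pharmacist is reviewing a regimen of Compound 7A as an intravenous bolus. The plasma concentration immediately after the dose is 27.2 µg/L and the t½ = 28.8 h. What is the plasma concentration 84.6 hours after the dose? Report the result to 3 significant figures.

k = ln 2 / 28.8 = 0.02407 h⁻¹
C(t) = C₀ e^(−kt) = 27.2 × e^(−0.02407 × 84.6) = 27.2 × e^(−2.036) = 27.2 × 0.1305 ≈ 3.55 µg/L

3.55 µg/L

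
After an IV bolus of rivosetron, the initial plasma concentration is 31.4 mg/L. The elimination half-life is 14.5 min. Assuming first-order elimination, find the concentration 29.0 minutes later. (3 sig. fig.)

k = ln 2 / 14.5 = 0.04780 min⁻¹
29.0 min is 2.000 half-lives, so C = 31.4 × (1/2)^2.000 = 31.4 × 0.2500 ≈ 7.85 mg/L

7.85 mg/L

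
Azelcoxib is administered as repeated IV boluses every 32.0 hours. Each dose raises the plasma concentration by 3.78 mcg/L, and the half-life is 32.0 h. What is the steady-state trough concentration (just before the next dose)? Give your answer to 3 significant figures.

k = ln 2 / 32.0 = 0.02166 h⁻¹
Fraction remaining after one interval: e^(−kτ) = e^(−0.02166 × 32.0) = 0.5000
R = 1 / (1 − 0.5000) = 2.000
Css,max = 3.78 × 2.000 = 7.560 mcg/L
Css,min = Css,max × e^(−kτ) = 7.560 × 0.5000 ≈ 3.78 mcg/L

3.78 mcg/L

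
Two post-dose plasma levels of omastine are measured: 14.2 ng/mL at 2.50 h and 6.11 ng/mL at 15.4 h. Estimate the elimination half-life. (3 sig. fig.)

k = ln(C₁/C₂) / (t₂ − t₁) = ln(14.2/6.11) / (15.4 − 2.50)
  = 0.8433 / 12.90 = 0.06537 h⁻¹
t½ = ln 2 / k = ln 2 / 0.06537 ≈ 10.6 hours

10.6 hours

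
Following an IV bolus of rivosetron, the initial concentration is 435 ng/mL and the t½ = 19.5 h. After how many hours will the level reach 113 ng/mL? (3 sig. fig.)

k = ln 2 / 19.5 = 0.03555 h⁻¹
C(t) = C₀ e^(−kt)  ⇒  t = ln(C₀/C) / k
t = ln(435/113) / 0.03555 = 1.348 / 0.03555 ≈ 37.9 hours

37.9 hours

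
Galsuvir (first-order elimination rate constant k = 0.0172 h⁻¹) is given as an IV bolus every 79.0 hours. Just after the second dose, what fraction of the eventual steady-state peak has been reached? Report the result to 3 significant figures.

0.934

f_n = 1 − e^(−nkτ) = 1 − e^(−2 × 0.01720 × 79.0) = 1 − e^(−2.718) = 1 − 0.06603 ≈ 0.934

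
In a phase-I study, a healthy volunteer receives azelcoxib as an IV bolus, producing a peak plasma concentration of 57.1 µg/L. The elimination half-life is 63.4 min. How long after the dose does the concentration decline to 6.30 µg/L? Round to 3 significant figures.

k = ln 2 / 63.4 = 0.01093 min⁻¹
C(t) = C₀ e^(−kt)  ⇒  t = ln(C₀/C) / k
t = ln(57.1/6.30) / 0.01093 = 2.204 / 0.01093 ≈ 202 minutes

202 minutes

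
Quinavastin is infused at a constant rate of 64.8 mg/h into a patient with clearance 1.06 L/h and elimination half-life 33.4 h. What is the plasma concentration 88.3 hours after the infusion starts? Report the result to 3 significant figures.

51.3 mg/L

Css = rate / CL = 64.8 / 1.06 = 61.13 mg/L
k = ln 2 / 33.4 = 0.02075 h⁻¹
C(t) = Css (1 − e^(−kt)) = 61.13 × (1 − e^(−1.832)) = 61.13 × 0.8400 ≈ 51.3 mg/L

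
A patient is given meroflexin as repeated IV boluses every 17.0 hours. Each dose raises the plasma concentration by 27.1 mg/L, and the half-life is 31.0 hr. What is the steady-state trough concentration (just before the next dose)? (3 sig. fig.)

k = ln 2 / 31.0 = 0.02236 hr⁻¹
Fraction remaining after one interval: e^(−kτ) = e^(−0.02236 × 17.0) = 0.6838
R = 1 / (1 − 0.6838) = 3.162
Css,max = 27.1 × 3.162 = 85.70 mg/L
Css,min = Css,max × e^(−kτ) = 85.70 × 0.6838 ≈ 58.6 mg/L

58.6 mg/L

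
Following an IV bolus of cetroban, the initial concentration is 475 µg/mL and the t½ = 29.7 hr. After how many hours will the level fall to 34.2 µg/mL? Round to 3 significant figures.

k = ln 2 / 29.7 = 0.02334 hr⁻¹
C(t) = C₀ e^(−kt)  ⇒  t = ln(C₀/C) / k
t = ln(475/34.2) / 0.02334 = 2.631 / 0.02334 ≈ 113 hours

113 hours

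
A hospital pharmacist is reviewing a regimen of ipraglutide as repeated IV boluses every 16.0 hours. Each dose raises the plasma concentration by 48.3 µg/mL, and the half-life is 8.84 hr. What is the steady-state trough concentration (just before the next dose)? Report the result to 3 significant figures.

k = ln 2 / 8.84 = 0.07841 hr⁻¹
Fraction remaining after one interval: e^(−kτ) = e^(−0.07841 × 16.0) = 0.2852
R = 1 / (1 − 0.2852) = 1.399
Css,max = 48.3 × 1.399 = 67.57 µg/mL
Css,min = Css,max × e^(−kτ) = 67.57 × 0.2852 ≈ 19.3 µg/mL

19.3 µg/mL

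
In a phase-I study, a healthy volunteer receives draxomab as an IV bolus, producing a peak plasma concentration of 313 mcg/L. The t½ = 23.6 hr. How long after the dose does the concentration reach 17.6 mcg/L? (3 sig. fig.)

98.0 hours

k = ln 2 / 23.6 = 0.02937 hr⁻¹
C(t) = C₀ e^(−kt)  ⇒  t = ln(C₀/C) / k
t = ln(313/17.6) / 0.02937 = 2.878 / 0.02937 ≈ 98.0 hours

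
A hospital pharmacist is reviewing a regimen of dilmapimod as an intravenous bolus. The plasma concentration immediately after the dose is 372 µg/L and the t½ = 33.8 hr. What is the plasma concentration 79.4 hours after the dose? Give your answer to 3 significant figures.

k = ln 2 / 33.8 = 0.02051 hr⁻¹
C(t) = C₀ e^(−kt) = 372 × e^(−0.02051 × 79.4) = 372 × e^(−1.628) = 372 × 0.1963 ≈ 73.0 µg/L

73.0 µg/L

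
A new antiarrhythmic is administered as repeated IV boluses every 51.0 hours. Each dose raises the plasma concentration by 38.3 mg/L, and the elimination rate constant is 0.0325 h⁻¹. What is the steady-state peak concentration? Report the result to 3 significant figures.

Fraction remaining after one interval: e^(−kτ) = e^(−0.03250 × 51.0) = 0.1906
R = 1 / (1 − 0.1906) = 1.236
Css,max = 38.3 × 1.236 ≈ 47.3 mg/L

47.3 mg/L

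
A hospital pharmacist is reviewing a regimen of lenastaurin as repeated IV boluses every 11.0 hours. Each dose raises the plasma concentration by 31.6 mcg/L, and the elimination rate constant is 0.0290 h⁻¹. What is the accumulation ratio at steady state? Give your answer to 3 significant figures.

3.66

Fraction remaining after one interval: e^(−kτ) = e^(−0.02900 × 11.0) = 0.7269
R = 1 / (1 − 0.7269) = 1 / 0.2731 ≈ 3.66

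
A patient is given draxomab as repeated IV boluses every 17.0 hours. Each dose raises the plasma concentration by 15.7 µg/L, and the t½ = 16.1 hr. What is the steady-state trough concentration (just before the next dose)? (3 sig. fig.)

14.6 µg/L

k = ln 2 / 16.1 = 0.04305 hr⁻¹
Fraction remaining after one interval: e^(−kτ) = e^(−0.04305 × 17.0) = 0.4810
R = 1 / (1 − 0.4810) = 1.927
Css,max = 15.7 × 1.927 = 30.25 µg/L
Css,min = Css,max × e^(−kτ) = 30.25 × 0.4810 ≈ 14.6 µg/L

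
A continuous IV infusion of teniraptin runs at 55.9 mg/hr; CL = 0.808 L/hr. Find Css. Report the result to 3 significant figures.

69.2 mg/L

Css = infusion rate / CL = 55.9 / 0.808 ≈ 69.2 mg/L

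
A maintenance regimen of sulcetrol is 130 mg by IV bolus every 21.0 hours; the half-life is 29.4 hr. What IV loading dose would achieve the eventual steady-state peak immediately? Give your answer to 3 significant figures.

333 mg

k = ln 2 / 29.4 = 0.02358 hr⁻¹
Accumulation ratio R = 1 / (1 − e^(−kτ)) = 1 / (1 − e^(−0.02358×21.0)) = 1 / (1 − 0.6095) = 2.561
Loading dose = maintenance dose × R = 130 × 2.561 ≈ 333 mg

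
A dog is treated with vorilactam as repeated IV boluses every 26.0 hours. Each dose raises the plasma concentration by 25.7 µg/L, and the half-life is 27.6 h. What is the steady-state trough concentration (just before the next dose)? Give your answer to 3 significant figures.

k = ln 2 / 27.6 = 0.02511 h⁻¹
Fraction remaining after one interval: e^(−kτ) = e^(−0.02511 × 26.0) = 0.5205
R = 1 / (1 − 0.5205) = 2.086
Css,max = 25.7 × 2.086 = 53.60 µg/L
Css,min = Css,max × e^(−kτ) = 53.60 × 0.5205 ≈ 27.9 µg/L

27.9 µg/L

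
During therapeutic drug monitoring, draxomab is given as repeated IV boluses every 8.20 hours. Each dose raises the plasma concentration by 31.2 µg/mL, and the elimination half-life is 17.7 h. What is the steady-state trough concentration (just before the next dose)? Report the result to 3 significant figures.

k = ln 2 / 17.7 = 0.03916 h⁻¹
Fraction remaining after one interval: e^(−kτ) = e^(−0.03916 × 8.20) = 0.7253
R = 1 / (1 − 0.7253) = 3.641
Css,max = 31.2 × 3.641 = 113.6 µg/mL
Css,min = Css,max × e^(−kτ) = 113.6 × 0.7253 ≈ 82.4 µg/mL

82.4 µg/mL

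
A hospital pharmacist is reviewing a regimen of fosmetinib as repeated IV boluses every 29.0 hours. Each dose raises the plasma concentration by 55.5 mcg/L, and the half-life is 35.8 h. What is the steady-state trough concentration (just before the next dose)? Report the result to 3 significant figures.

k = ln 2 / 35.8 = 0.01936 h⁻¹
Fraction remaining after one interval: e^(−kτ) = e^(−0.01936 × 29.0) = 0.5704
R = 1 / (1 − 0.5704) = 2.328
Css,max = 55.5 × 2.328 = 129.2 mcg/L
Css,min = Css,max × e^(−kτ) = 129.2 × 0.5704 ≈ 73.7 mcg/L

73.7 mcg/L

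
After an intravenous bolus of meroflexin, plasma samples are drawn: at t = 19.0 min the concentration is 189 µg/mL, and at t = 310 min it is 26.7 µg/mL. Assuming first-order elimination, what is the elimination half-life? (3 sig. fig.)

103 minutes

k = ln(C₁/C₂) / (t₂ − t₁) = ln(189/26.7) / (310 − 19.0)
  = 1.957 / 291.0 = 0.006725 min⁻¹
t½ = ln 2 / k = ln 2 / 0.006725 ≈ 103 minutes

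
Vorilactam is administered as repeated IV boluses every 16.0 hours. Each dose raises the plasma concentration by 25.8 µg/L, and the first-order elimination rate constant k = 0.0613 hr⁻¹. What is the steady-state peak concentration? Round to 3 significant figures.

Fraction remaining after one interval: e^(−kτ) = e^(−0.06130 × 16.0) = 0.3750
R = 1 / (1 − 0.3750) = 1.600
Css,max = 25.8 × 1.600 ≈ 41.3 µg/L

41.3 µg/L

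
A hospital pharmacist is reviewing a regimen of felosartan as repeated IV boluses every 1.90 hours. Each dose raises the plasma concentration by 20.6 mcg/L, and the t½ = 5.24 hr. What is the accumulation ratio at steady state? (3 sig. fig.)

k = ln 2 / 5.24 = 0.1323 hr⁻¹
Fraction remaining after one interval: e^(−kτ) = e^(−0.1323 × 1.90) = 0.7778
R = 1 / (1 − 0.7778) = 1 / 0.2222 ≈ 4.50

4.50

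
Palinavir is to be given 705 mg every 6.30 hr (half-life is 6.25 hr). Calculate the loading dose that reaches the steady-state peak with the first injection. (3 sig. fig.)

1400 mg

k = ln 2 / 6.25 = 0.1109 hr⁻¹
Accumulation ratio R = 1 / (1 − e^(−kτ)) = 1 / (1 − e^(−0.1109×6.30)) = 1 / (1 − 0.4972) = 1.989
Loading dose = maintenance dose × R = 705 × 1.989 ≈ 1400 mg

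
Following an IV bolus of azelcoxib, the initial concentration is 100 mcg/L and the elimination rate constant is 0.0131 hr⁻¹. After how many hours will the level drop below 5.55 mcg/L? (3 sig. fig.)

221 hours

C(t) = C₀ e^(−kt)  ⇒  t = ln(C₀/C) / k
t = ln(100/5.55) / 0.01310 = 2.891 / 0.01310 ≈ 221 hours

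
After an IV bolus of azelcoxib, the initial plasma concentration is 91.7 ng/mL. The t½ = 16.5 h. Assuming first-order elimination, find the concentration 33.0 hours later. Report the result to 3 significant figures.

22.9 ng/mL

k = ln 2 / 16.5 = 0.04201 h⁻¹
33.0 h is 2.000 half-lives, so C = 91.7 × (1/2)^2.000 = 91.7 × 0.2500 ≈ 22.9 ng/mL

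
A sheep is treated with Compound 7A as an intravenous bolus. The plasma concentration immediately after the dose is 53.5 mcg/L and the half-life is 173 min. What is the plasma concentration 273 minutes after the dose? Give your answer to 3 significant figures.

k = ln 2 / 173 = 0.004007 min⁻¹
273 min is 1.578 half-lives, so C = 53.5 × (1/2)^1.578 = 53.5 × 0.3349 ≈ 17.9 mcg/L

17.9 mcg/L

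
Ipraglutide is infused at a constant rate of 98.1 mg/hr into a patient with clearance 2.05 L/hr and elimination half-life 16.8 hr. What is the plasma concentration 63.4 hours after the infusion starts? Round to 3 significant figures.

Css = rate / CL = 98.1 / 2.05 = 47.85 µg/mL
k = ln 2 / 16.8 = 0.04126 hr⁻¹
C(t) = Css (1 − e^(−kt)) = 47.85 × (1 − e^(−2.616)) = 47.85 × 0.9269 ≈ 44.4 µg/mL

44.4 µg/mL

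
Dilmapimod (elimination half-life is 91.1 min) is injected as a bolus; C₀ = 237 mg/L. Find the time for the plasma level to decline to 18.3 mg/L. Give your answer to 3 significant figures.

k = ln 2 / 91.1 = 0.007609 min⁻¹
C(t) = C₀ e^(−kt)  ⇒  t = ln(C₀/C) / k
t = ln(237/18.3) / 0.007609 = 2.561 / 0.007609 ≈ 337 minutes

337 minutes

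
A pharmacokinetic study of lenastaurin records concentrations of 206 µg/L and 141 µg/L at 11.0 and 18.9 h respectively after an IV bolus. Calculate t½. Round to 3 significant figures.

14.4 hours

k = ln(C₁/C₂) / (t₂ − t₁) = ln(206/141) / (18.9 − 11.0)
  = 0.3791 / 7.900 = 0.04799 h⁻¹
t½ = ln 2 / k = ln 2 / 0.04799 ≈ 14.4 hours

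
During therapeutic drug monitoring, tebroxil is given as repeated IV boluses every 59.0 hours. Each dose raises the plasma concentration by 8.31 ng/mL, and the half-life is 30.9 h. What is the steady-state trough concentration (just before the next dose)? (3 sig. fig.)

3.01 ng/mL

k = ln 2 / 30.9 = 0.02243 h⁻¹
Fraction remaining after one interval: e^(−kτ) = e^(−0.02243 × 59.0) = 0.2662
R = 1 / (1 − 0.2662) = 1.363
Css,max = 8.31 × 1.363 = 11.32 ng/mL
Css,min = Css,max × e^(−kτ) = 11.32 × 0.2662 ≈ 3.01 ng/mL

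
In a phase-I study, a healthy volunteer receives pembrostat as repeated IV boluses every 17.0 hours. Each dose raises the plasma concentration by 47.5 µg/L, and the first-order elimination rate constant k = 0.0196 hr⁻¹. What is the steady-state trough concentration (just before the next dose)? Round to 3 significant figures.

Fraction remaining after one interval: e^(−kτ) = e^(−0.01960 × 17.0) = 0.7166
R = 1 / (1 − 0.7166) = 3.529
Css,max = 47.5 × 3.529 = 167.6 µg/L
Css,min = Css,max × e^(−kτ) = 167.6 × 0.7166 ≈ 120 µg/L

120 µg/L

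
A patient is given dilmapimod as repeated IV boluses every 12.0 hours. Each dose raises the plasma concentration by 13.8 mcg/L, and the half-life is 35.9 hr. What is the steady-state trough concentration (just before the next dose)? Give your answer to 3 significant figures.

52.9 mcg/L

k = ln 2 / 35.9 = 0.01931 hr⁻¹
Fraction remaining after one interval: e^(−kτ) = e^(−0.01931 × 12.0) = 0.7932
R = 1 / (1 − 0.7932) = 4.835
Css,max = 13.8 × 4.835 = 66.73 mcg/L
Css,min = Css,max × e^(−kτ) = 66.73 × 0.7932 ≈ 52.9 mcg/L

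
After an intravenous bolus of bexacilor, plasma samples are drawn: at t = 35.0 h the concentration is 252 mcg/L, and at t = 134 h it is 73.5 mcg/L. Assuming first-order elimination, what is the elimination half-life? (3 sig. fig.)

55.7 hours

k = ln(C₁/C₂) / (t₂ − t₁) = ln(252/73.5) / (134 − 35.0)
  = 1.232 / 99.00 = 0.01245 h⁻¹
t½ = ln 2 / k = ln 2 / 0.01245 ≈ 55.7 hours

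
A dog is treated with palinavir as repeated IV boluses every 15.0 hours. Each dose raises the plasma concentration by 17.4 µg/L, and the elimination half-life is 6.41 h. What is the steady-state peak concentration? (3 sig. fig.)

k = ln 2 / 6.41 = 0.1081 h⁻¹
Fraction remaining after one interval: e^(−kτ) = e^(−0.1081 × 15.0) = 0.1975
R = 1 / (1 − 0.1975) = 1.246
Css,max = 17.4 × 1.246 ≈ 21.7 µg/L

21.7 µg/L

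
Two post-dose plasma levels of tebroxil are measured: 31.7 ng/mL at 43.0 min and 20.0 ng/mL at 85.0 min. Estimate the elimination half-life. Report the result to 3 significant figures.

k = ln(C₁/C₂) / (t₂ − t₁) = ln(31.7/20.0) / (85.0 − 43.0)
  = 0.4606 / 42.00 = 0.01097 min⁻¹
t½ = ln 2 / k = ln 2 / 0.01097 ≈ 63.2 minutes

63.2 minutes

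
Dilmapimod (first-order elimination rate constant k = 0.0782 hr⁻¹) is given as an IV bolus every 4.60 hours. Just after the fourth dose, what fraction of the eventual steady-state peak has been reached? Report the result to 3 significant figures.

f_n = 1 − e^(−nkτ) = 1 − e^(−4 × 0.07820 × 4.60) = 1 − e^(−1.439) = 1 − 0.2372 ≈ 0.763

0.763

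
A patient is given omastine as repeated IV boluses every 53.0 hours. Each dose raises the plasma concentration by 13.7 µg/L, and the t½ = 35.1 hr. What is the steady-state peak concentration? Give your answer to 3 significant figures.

k = ln 2 / 35.1 = 0.01975 hr⁻¹
Fraction remaining after one interval: e^(−kτ) = e^(−0.01975 × 53.0) = 0.3511
R = 1 / (1 − 0.3511) = 1.541
Css,max = 13.7 × 1.541 ≈ 21.1 µg/L

21.1 µg/L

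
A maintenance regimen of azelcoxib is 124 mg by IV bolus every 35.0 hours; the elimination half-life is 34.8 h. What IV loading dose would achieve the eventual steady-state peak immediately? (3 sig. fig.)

247 mg

k = ln 2 / 34.8 = 0.01992 h⁻¹
Accumulation ratio R = 1 / (1 − e^(−kτ)) = 1 / (1 − e^(−0.01992×35.0)) = 1 / (1 − 0.4980) = 1.992
Loading dose = maintenance dose × R = 124 × 1.992 ≈ 247 mg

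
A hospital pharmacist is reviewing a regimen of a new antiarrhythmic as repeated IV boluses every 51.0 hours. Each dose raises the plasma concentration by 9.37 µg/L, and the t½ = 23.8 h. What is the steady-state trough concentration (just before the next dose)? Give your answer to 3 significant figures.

k = ln 2 / 23.8 = 0.02912 h⁻¹
Fraction remaining after one interval: e^(−kτ) = e^(−0.02912 × 51.0) = 0.2264
R = 1 / (1 − 0.2264) = 1.293
Css,max = 9.37 × 1.293 = 12.11 µg/L
Css,min = Css,max × e^(−kτ) = 12.11 × 0.2264 ≈ 2.74 µg/L

2.74 µg/L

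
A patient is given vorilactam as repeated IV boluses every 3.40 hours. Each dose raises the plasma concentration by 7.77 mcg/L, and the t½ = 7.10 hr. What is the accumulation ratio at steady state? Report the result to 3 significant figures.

k = ln 2 / 7.10 = 0.09763 hr⁻¹
Fraction remaining after one interval: e^(−kτ) = e^(−0.09763 × 3.40) = 0.7175
R = 1 / (1 − 0.7175) = 1 / 0.2825 ≈ 3.54

3.54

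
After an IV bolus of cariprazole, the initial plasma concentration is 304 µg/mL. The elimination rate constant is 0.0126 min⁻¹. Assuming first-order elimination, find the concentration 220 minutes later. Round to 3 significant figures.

C(t) = C₀ e^(−kt) = 304 × e^(−0.01260 × 220) = 304 × e^(−2.772) = 304 × 0.06254 ≈ 19.0 µg/mL

19.0 µg/mL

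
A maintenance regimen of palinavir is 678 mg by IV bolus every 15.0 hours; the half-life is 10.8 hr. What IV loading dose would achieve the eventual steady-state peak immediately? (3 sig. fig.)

k = ln 2 / 10.8 = 0.06418 hr⁻¹
Accumulation ratio R = 1 / (1 − e^(−kτ)) = 1 / (1 − e^(−0.06418×15.0)) = 1 / (1 − 0.3819) = 1.618
Loading dose = maintenance dose × R = 678 × 1.618 ≈ 1100 mg

1100 mg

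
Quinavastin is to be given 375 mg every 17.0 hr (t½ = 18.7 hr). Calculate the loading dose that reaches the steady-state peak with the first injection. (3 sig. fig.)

802 mg

k = ln 2 / 18.7 = 0.03707 hr⁻¹
Accumulation ratio R = 1 / (1 − e^(−kτ)) = 1 / (1 − e^(−0.03707×17.0)) = 1 / (1 − 0.5325) = 2.139
Loading dose = maintenance dose × R = 375 × 2.139 ≈ 802 mg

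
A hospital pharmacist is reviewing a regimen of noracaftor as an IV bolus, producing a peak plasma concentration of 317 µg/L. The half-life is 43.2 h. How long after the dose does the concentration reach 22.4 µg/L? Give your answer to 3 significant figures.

k = ln 2 / 43.2 = 0.01605 h⁻¹
C(t) = C₀ e^(−kt)  ⇒  t = ln(C₀/C) / k
t = ln(317/22.4) / 0.01605 = 2.650 / 0.01605 ≈ 165 hours

165 hours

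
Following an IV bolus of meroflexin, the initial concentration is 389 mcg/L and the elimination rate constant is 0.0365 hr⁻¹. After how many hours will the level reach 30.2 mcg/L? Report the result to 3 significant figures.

70.0 hours

C(t) = C₀ e^(−kt)  ⇒  t = ln(C₀/C) / k
t = ln(389/30.2) / 0.03650 = 2.556 / 0.03650 ≈ 70.0 hours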